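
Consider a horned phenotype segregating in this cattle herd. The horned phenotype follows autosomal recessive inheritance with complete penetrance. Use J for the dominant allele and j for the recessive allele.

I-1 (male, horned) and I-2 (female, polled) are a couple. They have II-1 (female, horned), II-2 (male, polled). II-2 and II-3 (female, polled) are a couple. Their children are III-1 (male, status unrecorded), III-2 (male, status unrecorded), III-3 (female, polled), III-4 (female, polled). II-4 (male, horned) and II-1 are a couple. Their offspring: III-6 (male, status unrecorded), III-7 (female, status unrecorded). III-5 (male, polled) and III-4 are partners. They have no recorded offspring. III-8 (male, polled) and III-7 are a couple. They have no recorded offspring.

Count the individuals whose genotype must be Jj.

2

Obligate heterozygotes: I-2 is polled so carries J and passed j to II-1 (jj), so I-2 is Jj; II-2 is polled so carries J and received j from I-1 (jj), so II-2 is Jj.
Every other individual is either homozygous by phenotype or has at least one consistent homozygous assignment, so the count is 2.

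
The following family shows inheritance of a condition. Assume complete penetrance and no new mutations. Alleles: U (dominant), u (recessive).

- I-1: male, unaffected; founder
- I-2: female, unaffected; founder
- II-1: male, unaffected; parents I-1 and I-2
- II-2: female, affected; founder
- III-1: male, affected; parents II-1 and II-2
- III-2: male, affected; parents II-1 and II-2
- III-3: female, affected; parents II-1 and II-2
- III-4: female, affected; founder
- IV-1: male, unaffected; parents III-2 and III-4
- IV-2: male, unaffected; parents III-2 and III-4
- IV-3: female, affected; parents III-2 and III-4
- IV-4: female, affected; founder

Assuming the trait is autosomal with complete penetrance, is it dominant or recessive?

III-2 and III-4 are both affected yet have an unaffected child IV-1. Under a recessive model two affected parents are homozygous and every child would be affected, so the trait cannot be recessive.

dominant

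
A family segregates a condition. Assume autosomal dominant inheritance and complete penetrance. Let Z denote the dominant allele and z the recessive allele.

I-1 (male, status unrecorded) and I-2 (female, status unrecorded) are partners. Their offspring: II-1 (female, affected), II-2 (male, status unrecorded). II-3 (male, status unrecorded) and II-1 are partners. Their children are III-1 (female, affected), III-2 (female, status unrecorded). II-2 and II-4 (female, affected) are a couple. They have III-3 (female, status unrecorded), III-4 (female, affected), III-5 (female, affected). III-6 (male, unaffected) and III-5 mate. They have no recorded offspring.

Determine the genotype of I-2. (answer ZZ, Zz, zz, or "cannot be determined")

I-2's phenotype is unrecorded, and no parent or child forces a single allele at both positions; consistent genotype assignments exist with I-2 as ZZ or Zz or zz.

cannot be determined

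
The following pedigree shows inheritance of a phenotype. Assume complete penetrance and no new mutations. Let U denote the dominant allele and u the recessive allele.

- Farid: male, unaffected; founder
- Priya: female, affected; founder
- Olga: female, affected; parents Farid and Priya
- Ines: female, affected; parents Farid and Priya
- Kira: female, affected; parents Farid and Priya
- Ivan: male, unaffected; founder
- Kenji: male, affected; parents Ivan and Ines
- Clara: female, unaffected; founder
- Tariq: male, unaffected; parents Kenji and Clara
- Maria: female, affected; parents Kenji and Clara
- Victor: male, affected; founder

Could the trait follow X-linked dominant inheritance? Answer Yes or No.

Yes

A consistent assignment under X-linked dominant exists: Farid X^u Y, Priya X^U X^U, Olga X^U X^u, Ines X^U X^u, Kira X^U X^u, Ivan X^u Y, Kenji X^U Y, Clara X^u X^u, Tariq X^u Y, Maria X^U X^u, Victor X^U Y.
In this assignment every recorded phenotype matches its genotype and every non-founder's genotype is obtainable from its parents' genotypes, so the pedigree is consistent.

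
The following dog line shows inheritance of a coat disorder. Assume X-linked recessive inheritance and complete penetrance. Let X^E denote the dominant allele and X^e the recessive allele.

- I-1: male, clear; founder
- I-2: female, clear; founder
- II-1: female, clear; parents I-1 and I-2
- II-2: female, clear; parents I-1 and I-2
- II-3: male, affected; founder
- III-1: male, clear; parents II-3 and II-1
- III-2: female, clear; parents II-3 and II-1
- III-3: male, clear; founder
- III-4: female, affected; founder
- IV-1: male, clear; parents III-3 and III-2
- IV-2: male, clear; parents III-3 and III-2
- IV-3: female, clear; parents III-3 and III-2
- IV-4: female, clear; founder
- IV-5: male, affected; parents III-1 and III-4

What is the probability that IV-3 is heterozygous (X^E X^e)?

1/2

III-3 is clear, so III-3 is X^E Y.
III-2 is clear so carries E and received e from II-3 (X^e Y), so III-2 is X^E X^e.
Their cross gives offspring ratios 1/2 X^E X^E : 1/2 X^E X^e. Conditioning on IV-3 being clear, P(X^E X^e) = 1/2 / 1 = 1/2.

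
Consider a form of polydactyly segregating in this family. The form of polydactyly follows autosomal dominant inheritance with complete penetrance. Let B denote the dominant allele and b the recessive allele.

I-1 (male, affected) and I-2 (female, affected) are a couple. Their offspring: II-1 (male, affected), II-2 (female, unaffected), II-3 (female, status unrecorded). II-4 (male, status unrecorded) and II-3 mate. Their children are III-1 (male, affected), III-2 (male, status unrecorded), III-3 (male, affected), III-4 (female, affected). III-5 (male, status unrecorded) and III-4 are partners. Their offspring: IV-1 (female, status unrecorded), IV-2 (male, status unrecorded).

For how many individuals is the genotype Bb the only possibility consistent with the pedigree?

2

Obligate heterozygotes: I-1 is affected so carries B and passed b to II-2 (bb), so I-1 is Bb; I-2 is affected so carries B and passed b to II-2 (bb), so I-2 is Bb.
Every other individual is either homozygous by phenotype or has at least one consistent homozygous assignment, so the count is 2.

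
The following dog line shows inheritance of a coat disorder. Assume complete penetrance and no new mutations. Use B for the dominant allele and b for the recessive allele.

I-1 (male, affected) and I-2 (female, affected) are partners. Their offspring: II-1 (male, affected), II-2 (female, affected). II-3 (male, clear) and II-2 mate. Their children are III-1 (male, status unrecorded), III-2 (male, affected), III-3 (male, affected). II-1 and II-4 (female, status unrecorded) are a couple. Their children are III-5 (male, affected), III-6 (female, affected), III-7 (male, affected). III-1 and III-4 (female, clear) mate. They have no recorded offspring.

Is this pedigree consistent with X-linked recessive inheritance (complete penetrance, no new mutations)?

A consistent assignment under X-linked recessive exists: I-1 X^b Y, I-2 X^b X^b, II-1 X^b Y, II-2 X^b X^b, II-3 X^B Y, II-4 X^B X^b, III-1 X^b Y, III-2 X^b Y, III-3 X^b Y, III-4 X^B X^B, III-5 X^b Y, III-6 X^b X^b, III-7 X^b Y.
In this assignment every recorded phenotype matches its genotype and every non-founder's genotype is obtainable from its parents' genotypes, so the pedigree is consistent.

Yes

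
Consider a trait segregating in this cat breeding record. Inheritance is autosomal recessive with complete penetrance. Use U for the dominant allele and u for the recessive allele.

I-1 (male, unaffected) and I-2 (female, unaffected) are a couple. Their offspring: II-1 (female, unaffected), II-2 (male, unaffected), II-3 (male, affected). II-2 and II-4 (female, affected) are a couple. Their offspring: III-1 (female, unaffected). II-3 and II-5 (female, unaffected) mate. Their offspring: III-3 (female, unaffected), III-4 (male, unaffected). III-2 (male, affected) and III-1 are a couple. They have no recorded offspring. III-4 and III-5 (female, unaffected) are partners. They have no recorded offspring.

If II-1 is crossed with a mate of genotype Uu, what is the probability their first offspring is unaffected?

I-1 is unaffected so carries U and passed u to II-3 (uu), so I-1 is Uu.
I-2 is unaffected so carries U and passed u to II-3 (uu), so I-2 is Uu.
II-1 is an unaffected offspring of I-1 (Uu) × I-2 (Uu), whose cross gives 1/4 UU : 1/2 Uu : 1/4 uu; conditioning on being unaffected, II-1 is UU with probability 1/3, Uu with probability 2/3.
Summing over parental genotype combinations, P(offspring is unaffected) = 1/3·1 + 2/3·3/4 = 5/6.

5/6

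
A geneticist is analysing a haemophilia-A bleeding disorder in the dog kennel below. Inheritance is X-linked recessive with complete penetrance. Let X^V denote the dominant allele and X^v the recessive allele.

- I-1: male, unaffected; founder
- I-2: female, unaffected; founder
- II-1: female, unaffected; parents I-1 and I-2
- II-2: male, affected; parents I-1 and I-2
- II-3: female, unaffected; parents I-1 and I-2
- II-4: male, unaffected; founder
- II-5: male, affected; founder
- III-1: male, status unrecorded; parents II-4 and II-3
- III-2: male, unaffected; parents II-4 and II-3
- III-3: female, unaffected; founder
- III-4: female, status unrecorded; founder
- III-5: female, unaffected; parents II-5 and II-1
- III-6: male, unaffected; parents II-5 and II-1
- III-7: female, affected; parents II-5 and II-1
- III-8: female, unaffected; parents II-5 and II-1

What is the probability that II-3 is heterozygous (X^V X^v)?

1/3

I-1 is unaffected, so I-1 is X^V Y.
I-2 is unaffected so carries V and passed v to II-1 (X^V X^v, whose V came from I-1), so I-2 is X^V X^v.
Their cross gives offspring ratios 1/2 X^V X^V : 1/2 X^V X^v. Conditioning on II-3 being unaffected, P(X^V X^v) = 1/2 / 1 = 1/2 before taking II-3's own offspring into account.
II-4 is unaffected, so II-4 is X^V Y.
Now use II-3's offspring. Probability of each recorded status — unaffected son III-2: 1/2 if II-3 is X^V X^v, 1 if X^V X^V. (III-1: equally likely either way, so uninformative.)
Bayes: P(X^V X^v) = 1/2·1/2 / (1/2·1/2 + 1/2·1) = 1/3.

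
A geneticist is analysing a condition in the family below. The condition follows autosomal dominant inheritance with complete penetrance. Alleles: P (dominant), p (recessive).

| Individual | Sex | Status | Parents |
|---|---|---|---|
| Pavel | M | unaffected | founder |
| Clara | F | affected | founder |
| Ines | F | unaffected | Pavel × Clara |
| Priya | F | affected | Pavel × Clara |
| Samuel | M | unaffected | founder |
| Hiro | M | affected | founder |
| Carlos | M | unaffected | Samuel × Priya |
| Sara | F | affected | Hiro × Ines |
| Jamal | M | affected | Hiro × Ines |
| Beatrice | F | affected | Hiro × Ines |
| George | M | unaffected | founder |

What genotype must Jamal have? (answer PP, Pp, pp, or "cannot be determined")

Pp

From phenotype alone, Jamal is PP or Pp.
Jamal is affected so carries P and received p from Ines (pp), so Jamal is Pp.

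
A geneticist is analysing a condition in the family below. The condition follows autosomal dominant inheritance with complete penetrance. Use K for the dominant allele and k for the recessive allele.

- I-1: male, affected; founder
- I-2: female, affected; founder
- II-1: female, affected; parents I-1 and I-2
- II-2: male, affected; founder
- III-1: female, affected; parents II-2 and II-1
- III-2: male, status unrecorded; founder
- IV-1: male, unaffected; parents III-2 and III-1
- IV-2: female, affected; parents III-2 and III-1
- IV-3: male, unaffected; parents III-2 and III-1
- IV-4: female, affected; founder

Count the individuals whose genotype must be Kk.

1

Obligate heterozygotes: III-1 is affected so carries K and passed k to IV-1 (kk), so III-1 is Kk.
Every other individual is either homozygous by phenotype or has at least one consistent homozygous assignment, so the count is 1.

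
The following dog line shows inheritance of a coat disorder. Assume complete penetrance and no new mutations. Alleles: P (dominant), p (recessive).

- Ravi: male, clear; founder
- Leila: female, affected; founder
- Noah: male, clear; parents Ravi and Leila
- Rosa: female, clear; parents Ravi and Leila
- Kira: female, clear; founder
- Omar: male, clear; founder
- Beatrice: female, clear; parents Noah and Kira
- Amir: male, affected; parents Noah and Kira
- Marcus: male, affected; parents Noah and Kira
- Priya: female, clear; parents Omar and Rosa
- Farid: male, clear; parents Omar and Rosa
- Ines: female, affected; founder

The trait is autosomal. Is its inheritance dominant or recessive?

Noah and Kira are both clear yet have an affected child Amir. Under dominance, an affected child requires at least one affected parent, so the trait cannot be dominant.

recessive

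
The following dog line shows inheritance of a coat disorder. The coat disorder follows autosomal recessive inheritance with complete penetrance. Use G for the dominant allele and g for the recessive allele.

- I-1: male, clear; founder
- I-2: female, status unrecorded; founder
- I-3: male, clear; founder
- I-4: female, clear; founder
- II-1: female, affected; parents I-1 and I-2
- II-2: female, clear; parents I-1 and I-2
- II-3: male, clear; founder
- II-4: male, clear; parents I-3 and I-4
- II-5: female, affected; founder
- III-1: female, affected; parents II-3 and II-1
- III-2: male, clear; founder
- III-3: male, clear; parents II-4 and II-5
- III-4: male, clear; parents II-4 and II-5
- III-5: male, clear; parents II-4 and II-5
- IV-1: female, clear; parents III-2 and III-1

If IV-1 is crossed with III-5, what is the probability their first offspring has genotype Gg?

IV-1 is clear so carries G and received g from III-1 (gg), so IV-1 is Gg.
III-5 is clear so carries G and received g from II-5 (gg), so III-5 is Gg.
The cross gives 1/4 GG : 1/2 Gg : 1/4 gg, so P(offspring has genotype Gg) = 1/2.

1/2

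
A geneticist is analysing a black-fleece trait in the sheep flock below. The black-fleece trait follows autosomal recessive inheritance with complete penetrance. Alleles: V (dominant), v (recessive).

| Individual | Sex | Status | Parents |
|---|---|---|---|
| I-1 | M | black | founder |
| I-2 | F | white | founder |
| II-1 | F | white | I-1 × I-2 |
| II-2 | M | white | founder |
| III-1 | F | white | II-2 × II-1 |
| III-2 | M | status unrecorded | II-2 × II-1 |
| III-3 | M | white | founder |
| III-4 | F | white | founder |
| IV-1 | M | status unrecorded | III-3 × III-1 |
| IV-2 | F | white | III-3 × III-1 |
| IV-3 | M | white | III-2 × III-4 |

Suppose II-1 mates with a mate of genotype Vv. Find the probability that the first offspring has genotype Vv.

1/2

II-1 is white so carries V and received v from I-1 (vv), so II-1 is Vv.
The cross gives 1/4 VV : 1/2 Vv : 1/4 vv, so P(offspring has genotype Vv) = 1/2.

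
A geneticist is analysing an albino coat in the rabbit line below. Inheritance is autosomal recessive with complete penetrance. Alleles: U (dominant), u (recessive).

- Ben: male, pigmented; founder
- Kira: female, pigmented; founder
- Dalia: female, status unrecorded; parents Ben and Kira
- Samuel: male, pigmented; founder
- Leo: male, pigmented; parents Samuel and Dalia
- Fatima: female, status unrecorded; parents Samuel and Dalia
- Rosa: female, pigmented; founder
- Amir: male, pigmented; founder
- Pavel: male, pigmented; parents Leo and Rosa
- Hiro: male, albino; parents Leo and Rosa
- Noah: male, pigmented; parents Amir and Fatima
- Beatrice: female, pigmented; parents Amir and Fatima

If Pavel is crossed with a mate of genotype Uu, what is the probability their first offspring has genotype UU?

1/3

Leo is pigmented so carries U and passed u to Hiro (uu), so Leo is Uu.
Rosa is pigmented so carries U and passed u to Hiro (uu), so Rosa is Uu.
Pavel is a pigmented offspring of Leo (Uu) × Rosa (Uu), whose cross gives 1/4 UU : 1/2 Uu : 1/4 uu; conditioning on being pigmented, Pavel is UU with probability 1/3, Uu with probability 2/3.
Summing over parental genotype combinations, P(offspring has genotype UU) = 1/3·1/2 + 2/3·1/4 = 1/3.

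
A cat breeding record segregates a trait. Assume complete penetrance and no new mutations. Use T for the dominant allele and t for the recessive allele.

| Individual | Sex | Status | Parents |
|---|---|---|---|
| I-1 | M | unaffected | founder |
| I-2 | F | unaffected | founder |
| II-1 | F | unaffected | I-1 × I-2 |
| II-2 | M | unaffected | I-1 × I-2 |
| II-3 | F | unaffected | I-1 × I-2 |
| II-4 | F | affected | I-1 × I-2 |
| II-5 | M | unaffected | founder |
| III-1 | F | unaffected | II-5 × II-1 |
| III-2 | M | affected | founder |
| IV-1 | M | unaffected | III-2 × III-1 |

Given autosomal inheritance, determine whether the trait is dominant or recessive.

recessive

I-1 and I-2 are both unaffected yet have an affected child II-4. Under dominance, an affected child requires at least one affected parent, so the trait cannot be dominant.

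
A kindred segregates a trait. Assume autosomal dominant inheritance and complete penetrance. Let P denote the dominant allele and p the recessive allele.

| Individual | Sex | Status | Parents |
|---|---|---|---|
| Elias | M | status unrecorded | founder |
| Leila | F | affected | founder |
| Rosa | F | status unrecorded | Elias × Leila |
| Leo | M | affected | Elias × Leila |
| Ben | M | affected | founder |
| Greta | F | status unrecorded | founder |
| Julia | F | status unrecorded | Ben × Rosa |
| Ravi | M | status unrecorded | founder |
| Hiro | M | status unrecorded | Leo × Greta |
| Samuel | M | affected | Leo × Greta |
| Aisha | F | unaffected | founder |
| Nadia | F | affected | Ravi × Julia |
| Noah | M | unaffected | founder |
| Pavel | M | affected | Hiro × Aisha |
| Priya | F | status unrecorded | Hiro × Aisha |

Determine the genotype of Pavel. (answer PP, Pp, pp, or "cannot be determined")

From phenotype alone, Pavel is PP or Pp.
Pavel is affected so carries P and received p from Aisha (pp), so Pavel is Pp.

Pp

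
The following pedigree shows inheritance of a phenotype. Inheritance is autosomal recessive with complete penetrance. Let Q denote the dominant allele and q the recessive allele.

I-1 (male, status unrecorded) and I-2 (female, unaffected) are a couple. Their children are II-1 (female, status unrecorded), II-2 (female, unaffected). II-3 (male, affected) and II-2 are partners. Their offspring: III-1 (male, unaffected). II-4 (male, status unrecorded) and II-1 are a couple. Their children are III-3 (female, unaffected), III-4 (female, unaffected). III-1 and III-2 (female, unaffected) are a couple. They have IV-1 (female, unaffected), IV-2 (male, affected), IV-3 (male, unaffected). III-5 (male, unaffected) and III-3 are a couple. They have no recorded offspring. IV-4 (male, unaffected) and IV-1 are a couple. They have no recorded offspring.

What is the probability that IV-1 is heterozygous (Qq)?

III-1 is unaffected so carries Q and received q from II-3 (qq), so III-1 is Qq.
III-2 is unaffected so carries Q and passed q to IV-2 (qq), so III-2 is Qq.
Their cross gives offspring ratios 1/4 QQ : 1/2 Qq : 1/4 qq. Conditioning on IV-1 being unaffected, P(Qq) = 1/2 / 3/4 = 2/3.

2/3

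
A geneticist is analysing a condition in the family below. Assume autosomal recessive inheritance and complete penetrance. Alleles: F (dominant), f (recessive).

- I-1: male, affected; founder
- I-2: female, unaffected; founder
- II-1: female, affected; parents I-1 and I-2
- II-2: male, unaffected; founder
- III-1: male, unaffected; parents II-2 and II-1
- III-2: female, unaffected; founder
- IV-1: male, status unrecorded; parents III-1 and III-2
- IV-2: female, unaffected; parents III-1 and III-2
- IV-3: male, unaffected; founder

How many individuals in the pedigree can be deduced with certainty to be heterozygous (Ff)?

Obligate heterozygotes: I-2 is unaffected so carries F and passed f to II-1 (ff), so I-2 is Ff; III-1 is unaffected so carries F and received f from II-1 (ff), so III-1 is Ff.
Every other individual is either homozygous by phenotype or has at least one consistent homozygous assignment, so the count is 2.

2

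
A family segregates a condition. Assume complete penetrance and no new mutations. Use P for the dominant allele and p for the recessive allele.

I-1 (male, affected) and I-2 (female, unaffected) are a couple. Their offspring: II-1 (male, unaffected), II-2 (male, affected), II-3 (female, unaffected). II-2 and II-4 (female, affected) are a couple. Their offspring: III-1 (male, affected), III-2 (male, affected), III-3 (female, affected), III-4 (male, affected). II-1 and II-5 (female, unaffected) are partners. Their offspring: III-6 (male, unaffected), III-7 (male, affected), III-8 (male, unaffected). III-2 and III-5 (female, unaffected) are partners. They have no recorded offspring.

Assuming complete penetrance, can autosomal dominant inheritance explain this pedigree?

No

Under autosomal dominant, III-7 (affected, male) cannot arise from II-1 (unaffected) × II-5 (unaffected).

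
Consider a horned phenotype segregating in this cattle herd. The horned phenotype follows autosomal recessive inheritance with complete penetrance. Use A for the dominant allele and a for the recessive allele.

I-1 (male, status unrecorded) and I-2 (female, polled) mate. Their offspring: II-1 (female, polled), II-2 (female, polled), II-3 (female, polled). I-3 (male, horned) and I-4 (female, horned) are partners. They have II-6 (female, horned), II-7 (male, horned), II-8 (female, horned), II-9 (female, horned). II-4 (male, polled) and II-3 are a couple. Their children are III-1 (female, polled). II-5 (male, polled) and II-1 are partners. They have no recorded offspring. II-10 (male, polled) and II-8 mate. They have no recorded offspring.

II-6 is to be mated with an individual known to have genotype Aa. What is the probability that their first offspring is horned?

II-6 is horned, so II-6 is aa.
The cross gives 1/2 Aa : 1/2 aa, so P(offspring is horned) = 1/2.

1/2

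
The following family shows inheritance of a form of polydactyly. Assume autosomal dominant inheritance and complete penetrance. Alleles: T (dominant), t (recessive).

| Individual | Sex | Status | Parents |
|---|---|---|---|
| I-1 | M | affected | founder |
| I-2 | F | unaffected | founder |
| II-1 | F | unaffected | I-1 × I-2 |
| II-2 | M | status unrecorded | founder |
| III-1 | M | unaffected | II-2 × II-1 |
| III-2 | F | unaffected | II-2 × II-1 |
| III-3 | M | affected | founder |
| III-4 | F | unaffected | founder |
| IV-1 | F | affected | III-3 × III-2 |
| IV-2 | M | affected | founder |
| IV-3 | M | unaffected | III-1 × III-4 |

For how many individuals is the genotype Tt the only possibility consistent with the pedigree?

2

Obligate heterozygotes: I-1 is affected so carries T and passed t to II-1 (tt), so I-1 is Tt; IV-1 is affected so carries T and received t from III-2 (tt), so IV-1 is Tt.
Every other individual is either homozygous by phenotype or has at least one consistent homozygous assignment, so the count is 2.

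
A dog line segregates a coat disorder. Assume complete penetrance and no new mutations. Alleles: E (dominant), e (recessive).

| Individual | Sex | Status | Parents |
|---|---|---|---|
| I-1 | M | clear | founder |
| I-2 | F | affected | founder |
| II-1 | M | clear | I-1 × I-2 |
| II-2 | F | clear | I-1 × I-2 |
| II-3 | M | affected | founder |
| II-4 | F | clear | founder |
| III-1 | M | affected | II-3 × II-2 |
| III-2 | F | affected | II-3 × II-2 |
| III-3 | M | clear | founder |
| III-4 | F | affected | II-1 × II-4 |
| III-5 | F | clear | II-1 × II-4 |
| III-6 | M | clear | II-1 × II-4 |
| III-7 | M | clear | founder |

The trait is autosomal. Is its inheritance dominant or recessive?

II-1 and II-4 are both clear yet have an affected child III-4. Under dominance, an affected child requires at least one affected parent, so the trait cannot be dominant.

recessive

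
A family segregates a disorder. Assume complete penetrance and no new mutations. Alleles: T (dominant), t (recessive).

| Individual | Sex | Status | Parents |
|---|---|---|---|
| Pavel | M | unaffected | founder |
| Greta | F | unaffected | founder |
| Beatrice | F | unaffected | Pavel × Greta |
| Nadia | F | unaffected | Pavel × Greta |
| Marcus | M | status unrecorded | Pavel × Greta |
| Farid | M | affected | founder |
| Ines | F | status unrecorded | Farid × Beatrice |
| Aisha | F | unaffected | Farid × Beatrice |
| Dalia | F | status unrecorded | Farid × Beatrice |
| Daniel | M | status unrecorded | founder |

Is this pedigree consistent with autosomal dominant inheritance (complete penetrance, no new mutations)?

Yes

A consistent assignment under autosomal dominant exists: Pavel tt, Greta tt, Beatrice tt, Nadia tt, Marcus tt, Farid Tt, Ines Tt, Aisha tt, Dalia Tt, Daniel TT.
In this assignment every recorded phenotype matches its genotype and every non-founder's genotype is obtainable from its parents' genotypes, so the pedigree is consistent.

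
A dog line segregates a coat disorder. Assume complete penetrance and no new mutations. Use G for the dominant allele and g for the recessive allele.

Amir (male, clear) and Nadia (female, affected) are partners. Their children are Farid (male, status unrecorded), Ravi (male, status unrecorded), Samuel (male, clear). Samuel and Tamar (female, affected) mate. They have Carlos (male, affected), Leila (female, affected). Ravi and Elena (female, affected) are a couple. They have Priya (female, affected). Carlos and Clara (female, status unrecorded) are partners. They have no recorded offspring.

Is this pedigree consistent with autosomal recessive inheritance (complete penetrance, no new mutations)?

Yes

A consistent assignment under autosomal recessive exists: Amir GG, Nadia gg, Farid Gg, Ravi Gg, Samuel Gg, Tamar gg, Elena gg, Carlos gg, Leila gg, Clara GG, Priya gg.
In this assignment every recorded phenotype matches its genotype and every non-founder's genotype is obtainable from its parents' genotypes, so the pedigree is consistent.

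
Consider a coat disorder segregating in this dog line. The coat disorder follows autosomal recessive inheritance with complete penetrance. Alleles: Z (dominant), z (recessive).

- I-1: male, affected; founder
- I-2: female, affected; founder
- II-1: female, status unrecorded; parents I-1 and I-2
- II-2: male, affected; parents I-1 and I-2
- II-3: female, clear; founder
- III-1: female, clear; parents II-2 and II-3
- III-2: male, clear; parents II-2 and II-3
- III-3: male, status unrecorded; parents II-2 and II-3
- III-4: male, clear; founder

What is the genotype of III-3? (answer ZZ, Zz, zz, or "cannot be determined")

III-3's phenotype is unrecorded, and no parent or child forces a single allele at both positions; consistent genotype assignments exist with III-3 as Zz or zz.

cannot be determined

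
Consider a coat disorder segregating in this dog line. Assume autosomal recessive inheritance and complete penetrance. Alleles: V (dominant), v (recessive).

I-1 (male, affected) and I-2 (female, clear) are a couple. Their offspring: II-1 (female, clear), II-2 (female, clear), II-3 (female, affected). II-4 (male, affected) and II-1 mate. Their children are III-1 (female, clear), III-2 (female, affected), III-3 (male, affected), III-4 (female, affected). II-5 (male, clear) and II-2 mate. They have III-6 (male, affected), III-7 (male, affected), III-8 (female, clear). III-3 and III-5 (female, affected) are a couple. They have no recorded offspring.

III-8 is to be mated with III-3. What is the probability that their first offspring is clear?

II-5 is clear so carries V and passed v to III-6 (vv), so II-5 is Vv.
II-2 is clear so carries V and received v from I-1 (vv), so II-2 is Vv.
III-8 is a clear offspring of II-5 (Vv) × II-2 (Vv), whose cross gives 1/4 VV : 1/2 Vv : 1/4 vv; conditioning on being clear, III-8 is VV with probability 1/3, Vv with probability 2/3.
III-3 is affected, so III-3 is vv.
Summing over parental genotype combinations, P(offspring is clear) = 1/3·1 + 2/3·1/2 = 2/3.

2/3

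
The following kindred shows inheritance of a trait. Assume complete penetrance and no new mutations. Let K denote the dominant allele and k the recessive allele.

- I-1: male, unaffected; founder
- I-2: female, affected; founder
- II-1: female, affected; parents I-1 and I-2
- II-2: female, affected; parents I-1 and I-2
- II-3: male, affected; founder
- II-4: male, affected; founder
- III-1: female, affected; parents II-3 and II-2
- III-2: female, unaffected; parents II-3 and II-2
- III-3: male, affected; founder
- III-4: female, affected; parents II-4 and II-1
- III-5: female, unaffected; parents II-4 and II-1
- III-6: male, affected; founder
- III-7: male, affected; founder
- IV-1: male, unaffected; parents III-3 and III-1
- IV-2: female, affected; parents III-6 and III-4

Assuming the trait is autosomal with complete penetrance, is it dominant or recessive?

II-3 and II-2 are both affected yet have an unaffected child III-2. Under a recessive model two affected parents are homozygous and every child would be affected, so the trait cannot be recessive.

dominant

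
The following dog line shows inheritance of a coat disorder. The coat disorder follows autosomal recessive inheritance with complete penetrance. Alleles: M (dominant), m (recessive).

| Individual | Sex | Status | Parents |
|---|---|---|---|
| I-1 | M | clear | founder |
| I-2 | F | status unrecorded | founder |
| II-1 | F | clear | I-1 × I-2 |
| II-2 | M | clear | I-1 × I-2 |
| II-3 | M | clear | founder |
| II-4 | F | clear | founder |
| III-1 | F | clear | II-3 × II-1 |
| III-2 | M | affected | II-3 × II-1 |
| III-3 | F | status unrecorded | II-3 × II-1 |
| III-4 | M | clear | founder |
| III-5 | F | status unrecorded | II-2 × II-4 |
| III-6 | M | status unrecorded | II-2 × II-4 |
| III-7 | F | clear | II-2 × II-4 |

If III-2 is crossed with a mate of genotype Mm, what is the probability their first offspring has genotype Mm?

1/2

III-2 is affected, so III-2 is mm.
The cross gives 1/2 Mm : 1/2 mm, so P(offspring has genotype Mm) = 1/2.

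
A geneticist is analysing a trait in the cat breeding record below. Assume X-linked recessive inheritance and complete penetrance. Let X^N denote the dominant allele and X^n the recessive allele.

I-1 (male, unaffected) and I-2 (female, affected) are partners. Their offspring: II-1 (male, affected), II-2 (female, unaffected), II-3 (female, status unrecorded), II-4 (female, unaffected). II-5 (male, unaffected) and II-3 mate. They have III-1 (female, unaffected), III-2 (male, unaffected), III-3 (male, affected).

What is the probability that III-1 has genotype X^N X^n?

1/2

II-5 is unaffected, so II-5 is X^N Y.
II-3 received N from I-1 (X^N Y) and received n from I-2 (X^n X^n), so II-3 is X^N X^n.
Their cross gives offspring ratios 1/2 X^N X^N : 1/2 X^N X^n. Conditioning on III-1 being unaffected, P(X^N X^n) = 1/2 / 1 = 1/2.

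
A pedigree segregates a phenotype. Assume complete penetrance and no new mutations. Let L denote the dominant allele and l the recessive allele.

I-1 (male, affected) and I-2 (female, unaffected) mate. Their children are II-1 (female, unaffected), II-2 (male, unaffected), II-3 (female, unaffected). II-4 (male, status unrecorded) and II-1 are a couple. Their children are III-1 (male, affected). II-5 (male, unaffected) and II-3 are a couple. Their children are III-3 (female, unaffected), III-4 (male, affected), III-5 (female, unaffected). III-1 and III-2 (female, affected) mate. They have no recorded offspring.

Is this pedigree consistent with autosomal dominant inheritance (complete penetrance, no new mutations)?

Under autosomal dominant, III-4 (affected, male) cannot arise from II-5 (unaffected) × II-3 (unaffected).

No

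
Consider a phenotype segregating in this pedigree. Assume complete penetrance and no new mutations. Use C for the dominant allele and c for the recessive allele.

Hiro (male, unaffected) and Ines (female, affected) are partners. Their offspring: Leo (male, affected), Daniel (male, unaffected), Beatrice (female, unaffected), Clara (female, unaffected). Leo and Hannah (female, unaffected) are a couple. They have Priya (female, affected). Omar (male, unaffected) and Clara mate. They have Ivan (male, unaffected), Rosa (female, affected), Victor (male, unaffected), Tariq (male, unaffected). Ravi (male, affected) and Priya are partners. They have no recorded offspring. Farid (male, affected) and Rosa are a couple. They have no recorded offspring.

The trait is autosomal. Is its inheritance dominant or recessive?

Omar and Clara are both unaffected yet have an affected child Rosa. Under dominance, an affected child requires at least one affected parent, so the trait cannot be dominant.

recessive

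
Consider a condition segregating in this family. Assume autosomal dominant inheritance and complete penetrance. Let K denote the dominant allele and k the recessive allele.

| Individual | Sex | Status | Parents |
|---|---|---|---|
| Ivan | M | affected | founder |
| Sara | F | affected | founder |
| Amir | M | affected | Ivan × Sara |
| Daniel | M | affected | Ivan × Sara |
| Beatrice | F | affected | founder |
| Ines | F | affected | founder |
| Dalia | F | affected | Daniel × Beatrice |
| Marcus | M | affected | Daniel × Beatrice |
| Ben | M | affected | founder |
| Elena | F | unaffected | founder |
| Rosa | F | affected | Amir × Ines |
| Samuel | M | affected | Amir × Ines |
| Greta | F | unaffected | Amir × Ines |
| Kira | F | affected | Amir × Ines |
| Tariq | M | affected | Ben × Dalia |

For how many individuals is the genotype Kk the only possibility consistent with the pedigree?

2

Obligate heterozygotes: Amir is affected so carries K and passed k to Greta (kk), so Amir is Kk; Ines is affected so carries K and passed k to Greta (kk), so Ines is Kk.
Every other individual is either homozygous by phenotype or has at least one consistent homozygous assignment, so the count is 2.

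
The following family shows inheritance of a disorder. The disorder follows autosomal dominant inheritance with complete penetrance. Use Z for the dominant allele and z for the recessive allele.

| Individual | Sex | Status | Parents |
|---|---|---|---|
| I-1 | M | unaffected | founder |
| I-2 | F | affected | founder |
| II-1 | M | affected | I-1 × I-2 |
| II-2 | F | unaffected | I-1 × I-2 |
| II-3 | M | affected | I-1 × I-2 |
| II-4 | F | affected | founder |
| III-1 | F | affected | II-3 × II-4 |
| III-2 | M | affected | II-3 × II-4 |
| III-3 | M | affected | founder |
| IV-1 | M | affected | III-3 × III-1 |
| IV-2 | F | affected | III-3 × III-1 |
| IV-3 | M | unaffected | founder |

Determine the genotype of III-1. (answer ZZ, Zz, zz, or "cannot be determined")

cannot be determined

III-1's phenotype allows ZZ or Zz, and no parent or child forces a single allele at both positions; consistent genotype assignments exist with III-1 as ZZ or Zz.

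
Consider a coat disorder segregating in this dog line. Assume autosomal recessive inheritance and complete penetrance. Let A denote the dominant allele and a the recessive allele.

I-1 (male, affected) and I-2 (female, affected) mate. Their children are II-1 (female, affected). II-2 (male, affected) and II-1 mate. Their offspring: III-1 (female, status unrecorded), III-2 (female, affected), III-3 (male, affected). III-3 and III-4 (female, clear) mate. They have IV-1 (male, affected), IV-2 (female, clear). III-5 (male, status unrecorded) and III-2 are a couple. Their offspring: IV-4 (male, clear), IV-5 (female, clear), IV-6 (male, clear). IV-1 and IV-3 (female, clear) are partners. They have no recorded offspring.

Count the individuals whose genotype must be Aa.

5

Obligate heterozygotes: III-4 is clear so carries A and passed a to IV-1 (aa), so III-4 is Aa; IV-2 is clear so carries A and received a from III-3 (aa), so IV-2 is Aa; IV-4 is clear so carries A and received a from III-2 (aa), so IV-4 is Aa; IV-5 is clear so carries A and received a from III-2 (aa), so IV-5 is Aa; IV-6 is clear so carries A and received a from III-2 (aa), so IV-6 is Aa.
Every other individual is either homozygous by phenotype or has at least one consistent homozygous assignment, so the count is 5.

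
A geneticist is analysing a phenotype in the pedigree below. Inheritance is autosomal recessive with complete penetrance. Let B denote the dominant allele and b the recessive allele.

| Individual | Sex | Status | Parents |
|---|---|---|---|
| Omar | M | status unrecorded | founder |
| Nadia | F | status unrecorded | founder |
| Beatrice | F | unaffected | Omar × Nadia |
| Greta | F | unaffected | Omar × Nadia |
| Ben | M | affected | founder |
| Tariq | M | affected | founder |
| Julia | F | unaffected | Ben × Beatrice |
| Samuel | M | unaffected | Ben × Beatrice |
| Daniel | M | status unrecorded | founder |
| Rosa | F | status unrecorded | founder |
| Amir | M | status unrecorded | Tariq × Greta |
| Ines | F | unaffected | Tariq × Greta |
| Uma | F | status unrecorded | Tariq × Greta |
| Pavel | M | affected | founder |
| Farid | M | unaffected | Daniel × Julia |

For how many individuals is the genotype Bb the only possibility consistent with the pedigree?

Obligate heterozygotes: Julia is unaffected so carries B and received b from Ben (bb), so Julia is Bb; Samuel is unaffected so carries B and received b from Ben (bb), so Samuel is Bb; Ines is unaffected so carries B and received b from Tariq (bb), so Ines is Bb.
Every other individual is either homozygous by phenotype or has at least one consistent homozygous assignment, so the count is 3.

3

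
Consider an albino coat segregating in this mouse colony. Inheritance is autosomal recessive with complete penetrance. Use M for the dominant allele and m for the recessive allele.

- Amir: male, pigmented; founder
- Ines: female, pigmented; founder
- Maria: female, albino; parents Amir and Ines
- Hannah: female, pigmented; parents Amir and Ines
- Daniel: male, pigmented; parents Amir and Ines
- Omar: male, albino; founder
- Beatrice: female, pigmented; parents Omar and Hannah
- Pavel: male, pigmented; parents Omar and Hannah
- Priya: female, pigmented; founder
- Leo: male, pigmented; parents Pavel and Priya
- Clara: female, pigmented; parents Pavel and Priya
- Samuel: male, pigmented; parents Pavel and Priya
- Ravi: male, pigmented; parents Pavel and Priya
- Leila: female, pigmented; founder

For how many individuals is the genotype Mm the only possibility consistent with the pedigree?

Obligate heterozygotes: Amir is pigmented so carries M and passed m to Maria (mm), so Amir is Mm; Ines is pigmented so carries M and passed m to Maria (mm), so Ines is Mm; Beatrice is pigmented so carries M and received m from Omar (mm), so Beatrice is Mm; Pavel is pigmented so carries M and received m from Omar (mm), so Pavel is Mm.
Every other individual is either homozygous by phenotype or has at least one consistent homozygous assignment, so the count is 4.

4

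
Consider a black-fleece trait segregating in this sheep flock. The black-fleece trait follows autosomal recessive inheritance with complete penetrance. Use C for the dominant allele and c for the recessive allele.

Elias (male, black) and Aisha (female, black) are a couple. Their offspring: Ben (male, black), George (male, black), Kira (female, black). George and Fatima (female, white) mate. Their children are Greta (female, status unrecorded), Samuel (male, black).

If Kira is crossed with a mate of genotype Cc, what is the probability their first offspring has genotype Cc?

Kira is black, so Kira is cc.
The cross gives 1/2 Cc : 1/2 cc, so P(offspring has genotype Cc) = 1/2.

1/2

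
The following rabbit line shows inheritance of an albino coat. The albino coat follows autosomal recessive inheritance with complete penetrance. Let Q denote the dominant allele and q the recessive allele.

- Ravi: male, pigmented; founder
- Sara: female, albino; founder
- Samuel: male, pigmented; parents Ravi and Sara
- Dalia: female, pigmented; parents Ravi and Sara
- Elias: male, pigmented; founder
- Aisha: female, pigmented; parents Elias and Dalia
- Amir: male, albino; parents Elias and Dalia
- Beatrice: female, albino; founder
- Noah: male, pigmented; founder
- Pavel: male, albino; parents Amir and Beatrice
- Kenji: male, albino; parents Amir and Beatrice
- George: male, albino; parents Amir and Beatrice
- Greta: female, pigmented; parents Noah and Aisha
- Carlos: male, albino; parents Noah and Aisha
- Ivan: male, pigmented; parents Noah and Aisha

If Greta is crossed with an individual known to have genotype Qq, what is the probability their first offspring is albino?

Noah is pigmented so carries Q and passed q to Carlos (qq), so Noah is Qq.
Aisha is pigmented so carries Q and passed q to Carlos (qq), so Aisha is Qq.
Greta is a pigmented offspring of Noah (Qq) × Aisha (Qq), whose cross gives 1/4 QQ : 1/2 Qq : 1/4 qq; conditioning on being pigmented, Greta is QQ with probability 1/3, Qq with probability 2/3.
Summing over parental genotype combinations, P(offspring is albino) = 2/3·1/4 = 1/6.

1/6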